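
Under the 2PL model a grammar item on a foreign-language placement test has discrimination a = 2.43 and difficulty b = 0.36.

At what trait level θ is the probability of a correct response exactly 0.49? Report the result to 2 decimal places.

0.34

P(θ) = 1 / (1 + exp(−a(θ − b)))
logit = ln(0.4900/0.5100) = -0.0400
θ = b + logit/(a) = 0.36 + (-0.0400)/2.4300 = 0.3435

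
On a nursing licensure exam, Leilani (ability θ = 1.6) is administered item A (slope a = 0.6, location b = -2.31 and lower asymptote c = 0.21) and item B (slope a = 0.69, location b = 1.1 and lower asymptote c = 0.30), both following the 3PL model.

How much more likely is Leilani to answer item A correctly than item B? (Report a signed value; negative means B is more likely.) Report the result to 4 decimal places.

P(θ) = c + (1 − c) · 1 / (1 + exp(−a(θ − b)))
P_A = 0.9310
P_B = 0.7098
P_A − P_B = 0.2212

0.2212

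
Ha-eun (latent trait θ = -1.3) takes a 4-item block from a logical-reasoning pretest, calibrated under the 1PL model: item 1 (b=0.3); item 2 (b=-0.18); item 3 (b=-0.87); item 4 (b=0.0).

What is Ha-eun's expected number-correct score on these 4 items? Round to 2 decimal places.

P(θ) = 1 / (1 + exp(−(θ − b)))
P_1 = 1/(1+e^{1.6000}) = 0.1680
P_2 = 1/(1+e^{1.1200}) = 0.2460
P_3 = 1/(1+e^{0.4300}) = 0.3941
P_4 = 1/(1+e^{1.3000}) = 0.2142
E[score] = 0.1680 + 0.2460 + 0.3941 + 0.2142 = 1.0223

1.02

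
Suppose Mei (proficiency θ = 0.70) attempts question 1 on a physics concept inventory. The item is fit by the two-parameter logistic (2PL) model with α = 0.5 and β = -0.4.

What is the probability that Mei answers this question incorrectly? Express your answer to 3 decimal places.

0.366

P(θ) = 1 / (1 + exp(−α(θ − β)))
Exponent: 0.5 × (0.70 − (-0.4)) = 0.5500
1/(1 + e^{-0.5500}) = 0.6341
P(incorrect) = 1 − 0.6341 = 0.3659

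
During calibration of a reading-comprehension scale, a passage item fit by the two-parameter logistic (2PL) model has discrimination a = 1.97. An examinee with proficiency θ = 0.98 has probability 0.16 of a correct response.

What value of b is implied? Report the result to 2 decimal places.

P(θ) = 1 / (1 + exp(−a(θ − b)))
logit(0.16) = ln(0.16/0.84) = -1.6582
b = θ − logit/(a) = 0.98 − (-1.6582)/1.9700 = 1.8217

1.82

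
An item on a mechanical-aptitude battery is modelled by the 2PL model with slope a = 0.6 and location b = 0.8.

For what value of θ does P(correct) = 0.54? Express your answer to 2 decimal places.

P(θ) = 1 / (1 + exp(−a(θ − b)))
logit = ln(0.5400/0.4600) = 0.1603
θ = b + logit/(a) = 0.8 + 0.1603/0.6000 = 1.0672

1.07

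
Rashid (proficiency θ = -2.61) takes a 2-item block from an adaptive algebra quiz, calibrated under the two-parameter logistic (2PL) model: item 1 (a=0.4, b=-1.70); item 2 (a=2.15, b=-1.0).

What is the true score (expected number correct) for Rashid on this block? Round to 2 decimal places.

P(θ) = 1 / (1 + exp(−a(θ − b)))
P_1 = 1/(1+e^{0.3640}) = 0.4100
P_2 = 1/(1+e^{3.4615}) = 0.0304
E[score] = 0.4100 + 0.0304 = 0.4404

0.44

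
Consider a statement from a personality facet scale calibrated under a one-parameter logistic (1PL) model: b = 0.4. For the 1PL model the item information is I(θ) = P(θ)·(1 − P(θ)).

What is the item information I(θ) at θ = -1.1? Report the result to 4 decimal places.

P = 1/(1+e^{1.5000}) = 0.1824
P(1−P) = 0.1824 × 0.8176 = 0.1491
I = P(1−P) = 0.14915

0.1491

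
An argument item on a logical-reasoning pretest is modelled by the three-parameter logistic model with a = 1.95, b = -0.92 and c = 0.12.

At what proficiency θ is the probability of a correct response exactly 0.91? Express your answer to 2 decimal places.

0.19

P(θ) = c + (1 − c) · 1 / (1 + exp(−a(θ − b)))
Remove guessing floor: (0.91 − 0.12)/(1 − 0.12) = 0.8977
logit = ln(0.8977/0.1023) = 2.1722
θ = b + logit/(a) = -0.92 + 2.1722/1.9500 = 0.1940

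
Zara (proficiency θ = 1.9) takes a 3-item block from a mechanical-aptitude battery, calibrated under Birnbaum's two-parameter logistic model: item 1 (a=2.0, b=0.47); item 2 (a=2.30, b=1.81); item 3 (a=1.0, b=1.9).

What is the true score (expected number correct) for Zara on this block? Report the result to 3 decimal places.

1.997

P(θ) = 1 / (1 + exp(−a(θ − b)))
P_1 = 1/(1+e^{-2.8600}) = 0.9458
P_2 = 1/(1+e^{-0.2070}) = 0.5516
P_3 = 1/(1+e^{0.0000}) = 0.5000
E[score] = 0.9458 + 0.5516 + 0.5000 = 1.9974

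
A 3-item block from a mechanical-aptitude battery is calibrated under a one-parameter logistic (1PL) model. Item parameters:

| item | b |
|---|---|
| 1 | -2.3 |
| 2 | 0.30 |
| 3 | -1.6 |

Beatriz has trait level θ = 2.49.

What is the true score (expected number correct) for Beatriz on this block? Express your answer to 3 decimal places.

P(θ) = 1 / (1 + exp(−(θ − b)))
P_1 = 1/(1+e^{-4.7900}) = 0.9918
P_2 = 1/(1+e^{-2.1900}) = 0.8993
P_3 = 1/(1+e^{-4.0900}) = 0.9835
E[score] = 0.9918 + 0.8993 + 0.9835 = 2.8746

2.875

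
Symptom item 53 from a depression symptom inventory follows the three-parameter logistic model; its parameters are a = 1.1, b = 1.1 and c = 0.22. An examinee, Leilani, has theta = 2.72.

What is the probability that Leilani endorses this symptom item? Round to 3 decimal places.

P(theta) = c + (1 − c) · 1 / (1 + exp(−a(theta − b)))
Exponent: 1.1 × (2.72 − 1.1) = 1.7820
1/(1 + e^{-1.7820}) = 0.8559
P = 0.22 + 0.78 × 0.8559 = 0.8876

0.888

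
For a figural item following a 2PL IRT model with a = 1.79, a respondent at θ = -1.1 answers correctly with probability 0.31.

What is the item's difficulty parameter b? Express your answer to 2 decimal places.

-0.65

P(θ) = 1 / (1 + exp(−a(θ − b)))
logit(0.31) = ln(0.31/0.69) = -0.8001
b = θ − logit/(a) = -1.1 − (-0.8001)/1.7900 = -0.6530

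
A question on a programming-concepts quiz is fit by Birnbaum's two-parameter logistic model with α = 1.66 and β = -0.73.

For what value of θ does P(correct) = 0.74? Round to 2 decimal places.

P(θ) = 1 / (1 + exp(−α(θ − β)))
logit = ln(0.7400/0.2600) = 1.0460
θ = β + logit/(α) = -0.73 + 1.0460/1.6600 = -0.0999

-0.10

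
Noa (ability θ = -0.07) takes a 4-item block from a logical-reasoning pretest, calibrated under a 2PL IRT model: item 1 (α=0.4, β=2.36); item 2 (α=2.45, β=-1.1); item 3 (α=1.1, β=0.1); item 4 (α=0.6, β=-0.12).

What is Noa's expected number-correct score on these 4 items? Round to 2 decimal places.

P(θ) = 1 / (1 + exp(−α(θ − β)))
P_1 = 1/(1+e^{0.9720}) = 0.2745
P_2 = 1/(1+e^{-2.5235}) = 0.9258
P_3 = 1/(1+e^{0.1870}) = 0.4534
P_4 = 1/(1+e^{-0.0300}) = 0.5075
E[score] = 0.2745 + 0.9258 + 0.4534 + 0.5075 = 2.1611

2.16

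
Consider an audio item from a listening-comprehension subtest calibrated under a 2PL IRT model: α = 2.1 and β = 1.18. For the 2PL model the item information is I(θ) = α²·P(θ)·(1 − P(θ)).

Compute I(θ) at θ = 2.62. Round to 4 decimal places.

0.1949

P = 1/(1+e^{-3.0240}) = 0.9536
P(1−P) = 0.9536 × 0.0464 = 0.0442
I = α² × P(1−P) = 2.1² × 0.0442 = 0.19494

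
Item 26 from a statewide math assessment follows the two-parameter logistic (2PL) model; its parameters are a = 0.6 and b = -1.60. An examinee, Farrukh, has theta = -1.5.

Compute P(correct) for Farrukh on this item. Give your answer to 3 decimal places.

0.515

P(theta) = 1 / (1 + exp(−a(theta − b)))
Exponent: 0.6 × (-1.5 − (-1.60)) = 0.0600
1/(1 + e^{-0.0600}) = 0.5150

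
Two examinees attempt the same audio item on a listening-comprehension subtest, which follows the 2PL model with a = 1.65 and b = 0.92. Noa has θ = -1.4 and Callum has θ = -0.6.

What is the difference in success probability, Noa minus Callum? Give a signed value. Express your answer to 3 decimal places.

P(θ) = 1 / (1 + exp(−a(θ − b)))
P(Noa) = 0.0213  [exponent -3.8280]
P(Callum) = 0.0753  [exponent -2.5080]
Difference = 0.0213 − 0.0753 = -0.0540

-0.054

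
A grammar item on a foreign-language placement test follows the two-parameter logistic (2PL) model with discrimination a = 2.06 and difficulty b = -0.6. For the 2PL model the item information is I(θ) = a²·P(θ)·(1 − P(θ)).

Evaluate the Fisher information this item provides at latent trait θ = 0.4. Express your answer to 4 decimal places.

P = 1/(1+e^{-2.0600}) = 0.8870
P(1−P) = 0.8870 × 0.1130 = 0.1003
I = a² × P(1−P) = 2.06² × 0.1003 = 0.42549

0.4255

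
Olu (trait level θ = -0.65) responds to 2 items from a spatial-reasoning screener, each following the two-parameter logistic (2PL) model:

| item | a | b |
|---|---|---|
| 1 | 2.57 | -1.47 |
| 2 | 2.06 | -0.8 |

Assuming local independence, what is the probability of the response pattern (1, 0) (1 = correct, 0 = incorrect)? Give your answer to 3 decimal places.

0.377

P(θ) = 1 / (1 + exp(−a(θ − b)))
P_1 = 1/(1+e^{-2.1074}) = 0.8916
P_2 = 1/(1+e^{-0.3090}) = 0.5766
L = P_1 × (1−P_2) = 0.8916 × 0.4234 = 0.37748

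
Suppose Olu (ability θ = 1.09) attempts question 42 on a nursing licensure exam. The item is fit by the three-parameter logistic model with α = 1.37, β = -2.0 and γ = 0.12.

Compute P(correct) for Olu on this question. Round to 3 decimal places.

P(θ) = γ + (1 − γ) · 1 / (1 + exp(−α(θ − β)))
Exponent: 1.37 × (1.09 − (-2.0)) = 4.2333
1/(1 + e^{-4.2333}) = 0.9857
P = 0.12 + 0.88 × 0.9857 = 0.9874

0.987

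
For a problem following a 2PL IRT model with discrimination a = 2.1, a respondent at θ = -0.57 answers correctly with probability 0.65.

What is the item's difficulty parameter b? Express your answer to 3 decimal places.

P(θ) = 1 / (1 + exp(−a(θ − b)))
logit(0.65) = ln(0.65/0.35) = 0.6190
b = θ − logit/(a) = -0.57 − 0.6190/2.1000 = -0.8648

-0.865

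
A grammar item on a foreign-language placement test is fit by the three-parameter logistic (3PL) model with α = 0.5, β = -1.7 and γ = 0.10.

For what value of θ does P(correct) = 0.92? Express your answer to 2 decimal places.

2.95

P(θ) = γ + (1 − γ) · 1 / (1 + exp(−α(θ − β)))
Remove guessing floor: (0.92 − 0.10)/(1 − 0.10) = 0.9111
logit = ln(0.9111/0.0889) = 2.3273
θ = β + logit/(α) = -1.7 + 2.3273/0.5000 = 2.9546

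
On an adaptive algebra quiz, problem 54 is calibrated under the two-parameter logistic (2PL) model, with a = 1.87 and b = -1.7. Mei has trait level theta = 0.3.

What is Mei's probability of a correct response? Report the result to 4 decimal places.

P(theta) = 1 / (1 + exp(−a(theta − b)))
Exponent: 1.87 × (0.3 − (-1.7)) = 3.7400
1/(1 + e^{-3.7400}) = 0.9768

0.9768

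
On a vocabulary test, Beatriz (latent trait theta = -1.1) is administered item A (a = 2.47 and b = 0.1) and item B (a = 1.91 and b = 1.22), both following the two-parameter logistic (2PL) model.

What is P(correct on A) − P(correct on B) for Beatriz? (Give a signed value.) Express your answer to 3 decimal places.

0.037

P(theta) = 1 / (1 + exp(−a(theta − b)))
P_A = 0.0491
P_B = 0.0118
P_A − P_B = 0.0373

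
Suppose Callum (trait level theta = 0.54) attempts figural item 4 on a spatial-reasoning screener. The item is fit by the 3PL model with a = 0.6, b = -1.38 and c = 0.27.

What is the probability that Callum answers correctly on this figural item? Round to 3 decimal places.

P(theta) = c + (1 − c) · 1 / (1 + exp(−a(theta − b)))
Exponent: 0.6 × (0.54 − (-1.38)) = 1.1520
1/(1 + e^{-1.1520}) = 0.7599
P = 0.27 + 0.73 × 0.7599 = 0.8247

0.825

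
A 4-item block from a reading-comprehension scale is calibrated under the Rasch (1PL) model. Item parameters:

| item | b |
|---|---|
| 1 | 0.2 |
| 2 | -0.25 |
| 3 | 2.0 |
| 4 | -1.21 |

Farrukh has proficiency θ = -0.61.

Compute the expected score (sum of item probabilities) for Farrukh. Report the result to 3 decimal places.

P(θ) = 1 / (1 + exp(−(θ − b)))
P_1 = 1/(1+e^{0.8100}) = 0.3079
P_2 = 1/(1+e^{0.3600}) = 0.4110
P_3 = 1/(1+e^{2.6100}) = 0.0685
P_4 = 1/(1+e^{-0.6000}) = 0.6457
E[score] = 0.3079 + 0.4110 + 0.0685 + 0.6457 = 1.4330

1.433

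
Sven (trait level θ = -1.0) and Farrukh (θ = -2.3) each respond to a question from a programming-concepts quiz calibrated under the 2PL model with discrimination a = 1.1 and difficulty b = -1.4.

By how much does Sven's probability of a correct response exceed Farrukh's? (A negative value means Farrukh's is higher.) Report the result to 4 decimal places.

0.3373

P(θ) = 1 / (1 + exp(−a(θ − b)))
P(Sven) = 0.6083  [exponent 0.4400]
P(Farrukh) = 0.2709  [exponent -0.9900]
Difference = 0.6083 − 0.2709 = 0.3373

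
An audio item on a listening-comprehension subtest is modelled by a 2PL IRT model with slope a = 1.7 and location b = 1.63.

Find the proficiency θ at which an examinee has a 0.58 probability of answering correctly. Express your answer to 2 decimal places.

1.82

P(θ) = 1 / (1 + exp(−a(θ − b)))
logit = ln(0.5800/0.4200) = 0.3228
θ = b + logit/(a) = 1.63 + 0.3228/1.7000 = 1.8199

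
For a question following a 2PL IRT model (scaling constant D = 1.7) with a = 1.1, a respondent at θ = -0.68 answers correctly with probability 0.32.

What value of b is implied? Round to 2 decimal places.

-0.28

P(θ) = 1 / (1 + exp(−D·a(θ − b)))
logit(0.32) = ln(0.32/0.68) = -0.7538
b = θ − logit/(1.7·a) = -0.68 − (-0.7538)/1.8700 = -0.2769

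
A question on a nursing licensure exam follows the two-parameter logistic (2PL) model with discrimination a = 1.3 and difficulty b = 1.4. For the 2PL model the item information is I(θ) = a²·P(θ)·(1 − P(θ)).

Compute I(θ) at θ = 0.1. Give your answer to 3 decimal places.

0.222

P = 1/(1+e^{1.6900}) = 0.1558
P(1−P) = 0.1558 × 0.8442 = 0.1315
I = a² × P(1−P) = 1.3² × 0.1315 = 0.22225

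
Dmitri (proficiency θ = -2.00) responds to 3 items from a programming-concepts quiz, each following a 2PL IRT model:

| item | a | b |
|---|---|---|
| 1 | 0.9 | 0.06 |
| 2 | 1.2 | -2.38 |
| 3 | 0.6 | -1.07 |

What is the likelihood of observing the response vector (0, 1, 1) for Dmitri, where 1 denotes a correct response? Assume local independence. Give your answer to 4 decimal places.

0.1926

P(θ) = 1 / (1 + exp(−a(θ − b)))
P_1 = 1/(1+e^{1.8540}) = 0.1354
P_2 = 1/(1+e^{-0.4560}) = 0.6121
P_3 = 1/(1+e^{0.5580}) = 0.3640
L = (1−P_1) × P_2 × P_3 = 0.8646 × 0.6121 × 0.3640 = 0.19263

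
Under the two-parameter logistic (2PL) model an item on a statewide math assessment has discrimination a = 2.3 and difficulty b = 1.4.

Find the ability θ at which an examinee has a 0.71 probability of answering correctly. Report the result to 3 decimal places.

1.789

P(θ) = 1 / (1 + exp(−a(θ − b)))
logit = ln(0.7100/0.2900) = 0.8954
θ = b + logit/(a) = 1.4 + 0.8954/2.3000 = 1.7893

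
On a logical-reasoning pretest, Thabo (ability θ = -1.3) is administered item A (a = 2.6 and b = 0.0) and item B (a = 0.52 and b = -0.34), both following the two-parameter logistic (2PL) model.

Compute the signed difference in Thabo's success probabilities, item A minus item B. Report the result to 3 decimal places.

-0.345

P(θ) = 1 / (1 + exp(−a(θ − b)))
P_A = 0.0329
P_B = 0.3777
P_A − P_B = -0.3448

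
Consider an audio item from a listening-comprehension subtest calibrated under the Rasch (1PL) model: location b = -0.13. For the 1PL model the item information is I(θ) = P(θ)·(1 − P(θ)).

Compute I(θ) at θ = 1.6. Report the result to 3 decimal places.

P = 1/(1+e^{-1.7300}) = 0.8494
P(1−P) = 0.8494 × 0.1506 = 0.1279
I = P(1−P) = 0.12791

0.128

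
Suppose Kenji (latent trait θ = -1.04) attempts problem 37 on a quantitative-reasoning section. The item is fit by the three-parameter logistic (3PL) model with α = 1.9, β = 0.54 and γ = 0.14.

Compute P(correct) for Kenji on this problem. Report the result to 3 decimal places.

0.181

P(θ) = γ + (1 − γ) · 1 / (1 + exp(−α(θ − β)))
Exponent: 1.9 × (-1.04 − 0.54) = -3.0020
1/(1 + e^{3.0020}) = 0.0473
P = 0.14 + 0.86 × 0.0473 = 0.1807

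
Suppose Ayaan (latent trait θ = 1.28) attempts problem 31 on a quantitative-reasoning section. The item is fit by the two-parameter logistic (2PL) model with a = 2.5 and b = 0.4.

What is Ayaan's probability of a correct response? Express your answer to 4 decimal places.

P(θ) = 1 / (1 + exp(−a(θ − b)))
Exponent: 2.5 × (1.28 − 0.4) = 2.2000
1/(1 + e^{-2.2000}) = 0.9002

0.9002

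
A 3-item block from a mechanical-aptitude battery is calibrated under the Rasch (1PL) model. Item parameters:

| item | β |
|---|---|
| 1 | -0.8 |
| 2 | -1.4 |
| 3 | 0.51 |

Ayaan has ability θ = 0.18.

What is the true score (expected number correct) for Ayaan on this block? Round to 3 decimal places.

1.975

P(θ) = 1 / (1 + exp(−(θ − β)))
P_1 = 1/(1+e^{-0.9800}) = 0.7271
P_2 = 1/(1+e^{-1.5800}) = 0.8292
P_3 = 1/(1+e^{0.3300}) = 0.4182
E[score] = 0.7271 + 0.8292 + 0.4182 = 1.9746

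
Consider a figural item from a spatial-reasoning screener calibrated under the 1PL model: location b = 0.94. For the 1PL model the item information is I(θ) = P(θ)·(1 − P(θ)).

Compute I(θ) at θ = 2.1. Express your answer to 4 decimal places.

0.1817

P = 1/(1+e^{-1.1600}) = 0.7613
P(1−P) = 0.7613 × 0.2387 = 0.1817
I = P(1−P) = 0.18171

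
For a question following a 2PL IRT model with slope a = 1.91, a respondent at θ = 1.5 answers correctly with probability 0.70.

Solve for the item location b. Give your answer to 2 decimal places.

1.06

P(θ) = 1 / (1 + exp(−a(θ − b)))
logit(0.70) = ln(0.70/0.30) = 0.8473
b = θ − logit/(a) = 1.5 − 0.8473/1.9100 = 1.0564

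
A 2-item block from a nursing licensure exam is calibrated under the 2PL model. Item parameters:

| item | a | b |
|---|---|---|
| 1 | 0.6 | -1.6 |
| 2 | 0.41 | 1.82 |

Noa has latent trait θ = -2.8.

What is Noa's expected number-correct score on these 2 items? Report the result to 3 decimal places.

P(θ) = 1 / (1 + exp(−a(θ − b)))
P_1 = 1/(1+e^{0.7200}) = 0.3274
P_2 = 1/(1+e^{1.8942}) = 0.1308
E[score] = 0.3274 + 0.1308 = 0.4582

0.458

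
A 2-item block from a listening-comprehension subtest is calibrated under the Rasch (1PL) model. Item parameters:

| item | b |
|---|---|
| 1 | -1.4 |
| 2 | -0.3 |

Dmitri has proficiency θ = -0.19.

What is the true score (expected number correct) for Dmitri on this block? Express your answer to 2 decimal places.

P(θ) = 1 / (1 + exp(−(θ − b)))
P_1 = 1/(1+e^{-1.2100}) = 0.7703
P_2 = 1/(1+e^{-0.1100}) = 0.5275
E[score] = 0.7703 + 0.5275 = 1.2978

1.30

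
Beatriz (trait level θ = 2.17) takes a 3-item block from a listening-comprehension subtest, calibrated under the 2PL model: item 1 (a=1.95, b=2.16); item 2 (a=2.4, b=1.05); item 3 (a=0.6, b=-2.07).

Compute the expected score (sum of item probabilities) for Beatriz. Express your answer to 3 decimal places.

2.368

P(θ) = 1 / (1 + exp(−a(θ − b)))
P_1 = 1/(1+e^{-0.0195}) = 0.5049
P_2 = 1/(1+e^{-2.6880}) = 0.9363
P_3 = 1/(1+e^{-2.5440}) = 0.9272
E[score] = 0.5049 + 0.9363 + 0.9272 = 2.3684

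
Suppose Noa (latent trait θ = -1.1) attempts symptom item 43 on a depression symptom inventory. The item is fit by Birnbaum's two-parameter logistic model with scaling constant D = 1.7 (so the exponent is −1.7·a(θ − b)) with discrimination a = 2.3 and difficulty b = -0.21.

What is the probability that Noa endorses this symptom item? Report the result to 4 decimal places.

P(θ) = 1 / (1 + exp(−D·a(θ − b)))
Exponent: 1.7 × 2.3 × (-1.1 − (-0.21)) = -3.4799
1/(1 + e^{3.4799}) = 0.0299
P = 0.0299

0.0299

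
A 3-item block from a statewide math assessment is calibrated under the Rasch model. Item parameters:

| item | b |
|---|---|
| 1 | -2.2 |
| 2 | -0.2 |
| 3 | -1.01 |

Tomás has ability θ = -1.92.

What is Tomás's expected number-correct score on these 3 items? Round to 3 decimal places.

1.008

P(θ) = 1 / (1 + exp(−(θ − b)))
P_1 = 1/(1+e^{-0.2800}) = 0.5695
P_2 = 1/(1+e^{1.7200}) = 0.1519
P_3 = 1/(1+e^{0.9100}) = 0.2870
E[score] = 0.5695 + 0.1519 + 0.2870 = 1.0084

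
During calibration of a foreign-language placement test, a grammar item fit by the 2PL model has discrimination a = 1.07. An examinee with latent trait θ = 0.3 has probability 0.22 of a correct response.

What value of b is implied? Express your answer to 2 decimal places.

P(θ) = 1 / (1 + exp(−a(θ − b)))
logit(0.22) = ln(0.22/0.78) = -1.2657
b = θ − logit/(a) = 0.3 − (-1.2657)/1.0700 = 1.4829

1.48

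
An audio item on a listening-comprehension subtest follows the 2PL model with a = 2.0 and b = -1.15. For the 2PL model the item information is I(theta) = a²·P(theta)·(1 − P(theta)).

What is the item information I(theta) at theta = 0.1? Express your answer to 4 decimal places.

P = 1/(1+e^{-2.5000}) = 0.9241
P(1−P) = 0.9241 × 0.0759 = 0.0701
I = a² × P(1−P) = 2.0² × 0.0701 = 0.28041

0.2804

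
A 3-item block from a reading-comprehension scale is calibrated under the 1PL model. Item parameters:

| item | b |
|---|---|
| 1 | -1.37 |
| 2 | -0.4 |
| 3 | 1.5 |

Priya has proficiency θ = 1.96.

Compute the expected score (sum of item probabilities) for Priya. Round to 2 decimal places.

2.49

P(θ) = 1 / (1 + exp(−(θ − b)))
P_1 = 1/(1+e^{-3.3300}) = 0.9654
P_2 = 1/(1+e^{-2.3600}) = 0.9137
P_3 = 1/(1+e^{-0.4600}) = 0.6130
E[score] = 0.9654 + 0.9137 + 0.6130 = 2.4922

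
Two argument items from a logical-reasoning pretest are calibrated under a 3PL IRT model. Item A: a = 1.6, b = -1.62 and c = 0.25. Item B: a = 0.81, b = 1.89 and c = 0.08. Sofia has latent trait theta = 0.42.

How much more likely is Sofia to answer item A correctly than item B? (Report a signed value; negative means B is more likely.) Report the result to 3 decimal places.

0.678

P(theta) = c + (1 − c) · 1 / (1 + exp(−a(theta − b)))
P_A = 0.9724
P_B = 0.2945
P_A − P_B = 0.6779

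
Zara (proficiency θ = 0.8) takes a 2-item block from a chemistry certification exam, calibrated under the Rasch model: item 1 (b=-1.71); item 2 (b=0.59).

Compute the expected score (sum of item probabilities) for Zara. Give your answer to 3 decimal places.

P(θ) = 1 / (1 + exp(−(θ − b)))
P_1 = 1/(1+e^{-2.5100}) = 0.9248
P_2 = 1/(1+e^{-0.2100}) = 0.5523
E[score] = 0.9248 + 0.5523 = 1.4771

1.477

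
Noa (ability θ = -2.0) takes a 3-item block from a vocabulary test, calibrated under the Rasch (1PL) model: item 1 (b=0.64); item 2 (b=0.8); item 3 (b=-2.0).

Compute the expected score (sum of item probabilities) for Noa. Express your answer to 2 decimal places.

P(θ) = 1 / (1 + exp(−(θ − b)))
P_1 = 1/(1+e^{2.6400}) = 0.0666
P_2 = 1/(1+e^{2.8000}) = 0.0573
P_3 = 1/(1+e^{0.0000}) = 0.5000
E[score] = 0.0666 + 0.0573 + 0.5000 = 0.6239

0.62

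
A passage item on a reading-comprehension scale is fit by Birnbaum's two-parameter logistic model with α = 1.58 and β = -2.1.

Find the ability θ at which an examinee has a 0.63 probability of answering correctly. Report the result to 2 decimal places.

-1.76

P(θ) = 1 / (1 + exp(−α(θ − β)))
logit = ln(0.6300/0.3700) = 0.5322
θ = β + logit/(α) = -2.1 + 0.5322/1.5800 = -1.7632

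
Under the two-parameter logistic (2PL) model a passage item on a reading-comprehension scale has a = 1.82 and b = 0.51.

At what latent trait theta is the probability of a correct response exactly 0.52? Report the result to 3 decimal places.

0.554

P(theta) = 1 / (1 + exp(−a(theta − b)))
logit = ln(0.5200/0.4800) = 0.0800
theta = b + logit/(a) = 0.51 + 0.0800/1.8200 = 0.5540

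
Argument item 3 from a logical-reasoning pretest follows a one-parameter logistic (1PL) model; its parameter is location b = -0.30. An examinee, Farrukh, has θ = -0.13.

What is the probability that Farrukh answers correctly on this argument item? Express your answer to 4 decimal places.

P(θ) = 1 / (1 + exp(−(θ − b)))
Exponent: (-0.13 − (-0.30)) = 0.1700
1/(1 + e^{-0.1700}) = 0.5424
P = 0.5424

0.5424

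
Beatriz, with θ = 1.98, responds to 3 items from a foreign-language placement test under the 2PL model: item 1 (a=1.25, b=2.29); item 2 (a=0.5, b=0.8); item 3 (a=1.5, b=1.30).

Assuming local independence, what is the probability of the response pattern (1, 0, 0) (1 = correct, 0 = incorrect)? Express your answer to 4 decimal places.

P(θ) = 1 / (1 + exp(−a(θ − b)))
P_1 = 1/(1+e^{0.3875}) = 0.4043
P_2 = 1/(1+e^{-0.5900}) = 0.6434
P_3 = 1/(1+e^{-1.0200}) = 0.7350
L = P_1 × (1−P_2) × (1−P_3) = 0.4043 × 0.3566 × 0.2650 = 0.03822

0.0382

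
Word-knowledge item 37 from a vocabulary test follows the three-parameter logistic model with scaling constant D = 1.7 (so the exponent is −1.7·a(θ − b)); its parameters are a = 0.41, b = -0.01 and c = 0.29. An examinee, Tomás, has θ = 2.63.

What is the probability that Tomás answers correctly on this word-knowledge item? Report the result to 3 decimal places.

0.903

P(θ) = c + (1 − c) · 1 / (1 + exp(−D·a(θ − b)))
Exponent: 1.7 × 0.41 × (2.63 − (-0.01)) = 1.8401
1/(1 + e^{-1.8401}) = 0.8630
P = 0.29 + 0.71 × 0.8630 = 0.9027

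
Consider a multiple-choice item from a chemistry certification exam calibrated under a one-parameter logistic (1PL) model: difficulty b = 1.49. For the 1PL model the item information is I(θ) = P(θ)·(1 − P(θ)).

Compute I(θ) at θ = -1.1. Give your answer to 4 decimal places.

P = 1/(1+e^{2.5900}) = 0.0698
P(1−P) = 0.0698 × 0.9302 = 0.0649
I = P(1−P) = 0.06491

0.0649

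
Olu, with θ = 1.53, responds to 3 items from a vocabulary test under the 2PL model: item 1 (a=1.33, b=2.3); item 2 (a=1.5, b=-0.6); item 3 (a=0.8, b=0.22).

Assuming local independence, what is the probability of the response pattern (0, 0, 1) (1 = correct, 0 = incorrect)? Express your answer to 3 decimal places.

P(θ) = 1 / (1 + exp(−a(θ − b)))
P_1 = 1/(1+e^{1.0241}) = 0.2642
P_2 = 1/(1+e^{-3.1950}) = 0.9606
P_3 = 1/(1+e^{-1.0480}) = 0.7404
L = (1−P_1) × (1−P_2) × P_3 = 0.7358 × 0.0394 × 0.7404 = 0.02144

0.021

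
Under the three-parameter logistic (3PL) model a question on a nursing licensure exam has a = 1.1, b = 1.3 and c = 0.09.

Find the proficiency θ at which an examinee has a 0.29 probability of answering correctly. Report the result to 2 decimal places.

P(θ) = c + (1 − c) · 1 / (1 + exp(−a(θ − b)))
Remove guessing floor: (0.29 − 0.09)/(1 − 0.09) = 0.2198
logit = ln(0.2198/0.7802) = -1.2669
θ = b + logit/(a) = 1.3 + (-1.2669)/1.1000 = 0.1482

0.15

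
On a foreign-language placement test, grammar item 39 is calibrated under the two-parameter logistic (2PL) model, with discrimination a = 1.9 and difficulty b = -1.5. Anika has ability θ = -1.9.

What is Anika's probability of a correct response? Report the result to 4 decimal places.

P(θ) = 1 / (1 + exp(−a(θ − b)))
Exponent: 1.9 × (-1.9 − (-1.5)) = -0.7600
1/(1 + e^{0.7600}) = 0.3186

0.3186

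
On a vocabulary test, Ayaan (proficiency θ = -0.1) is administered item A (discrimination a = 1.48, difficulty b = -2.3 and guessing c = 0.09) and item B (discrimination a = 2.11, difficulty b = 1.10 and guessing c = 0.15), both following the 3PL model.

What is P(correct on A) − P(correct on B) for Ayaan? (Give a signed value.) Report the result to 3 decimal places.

P(θ) = c + (1 − c) · 1 / (1 + exp(−a(θ − b)))
P_A = 0.9662
P_B = 0.2126
P_A − P_B = 0.7536

0.754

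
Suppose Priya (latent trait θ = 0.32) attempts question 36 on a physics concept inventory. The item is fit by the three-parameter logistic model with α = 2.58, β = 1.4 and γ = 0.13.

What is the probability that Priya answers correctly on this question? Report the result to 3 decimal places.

0.181

P(θ) = γ + (1 − γ) · 1 / (1 + exp(−α(θ − β)))
Exponent: 2.58 × (0.32 − 1.4) = -2.7864
1/(1 + e^{2.7864}) = 0.0581
P = 0.13 + 0.87 × 0.0581 = 0.1805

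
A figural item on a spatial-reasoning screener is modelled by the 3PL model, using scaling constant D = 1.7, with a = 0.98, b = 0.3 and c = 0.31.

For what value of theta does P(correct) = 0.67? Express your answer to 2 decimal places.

0.35

P(theta) = c + (1 − c) · 1 / (1 + exp(−D·a(theta − b)))
Remove guessing floor: (0.67 − 0.31)/(1 − 0.31) = 0.5217
logit = ln(0.5217/0.4783) = 0.0870
theta = b + logit/(1.7·a) = 0.3 + 0.0870/1.6660 = 0.3522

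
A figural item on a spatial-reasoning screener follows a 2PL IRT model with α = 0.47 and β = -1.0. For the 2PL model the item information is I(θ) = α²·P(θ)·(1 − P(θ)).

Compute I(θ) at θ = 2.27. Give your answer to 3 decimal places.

0.032

P = 1/(1+e^{-1.5369}) = 0.8230
P(1−P) = 0.8230 × 0.1770 = 0.1457
I = α² × P(1−P) = 0.47² × 0.1457 = 0.03218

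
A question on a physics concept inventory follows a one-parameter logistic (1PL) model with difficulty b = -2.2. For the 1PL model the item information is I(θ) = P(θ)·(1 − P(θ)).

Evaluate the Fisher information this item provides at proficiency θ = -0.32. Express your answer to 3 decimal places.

0.115

P = 1/(1+e^{-1.8800}) = 0.8676
P(1−P) = 0.8676 × 0.1324 = 0.1149
I = P(1−P) = 0.11486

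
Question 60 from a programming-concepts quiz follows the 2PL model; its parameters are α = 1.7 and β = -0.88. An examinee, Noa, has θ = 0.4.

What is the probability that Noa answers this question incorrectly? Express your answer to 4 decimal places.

0.1019

P(θ) = 1 / (1 + exp(−α(θ − β)))
Exponent: 1.7 × (0.4 − (-0.88)) = 2.1760
1/(1 + e^{-2.1760}) = 0.8981
P(incorrect) = 1 − 0.8981 = 0.1019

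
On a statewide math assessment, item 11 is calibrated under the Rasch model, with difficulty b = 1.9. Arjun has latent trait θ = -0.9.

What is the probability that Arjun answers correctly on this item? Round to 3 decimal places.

0.057

P(θ) = 1 / (1 + exp(−(θ − b)))
Exponent: (-0.9 − 1.9) = -2.8000
1/(1 + e^{2.8000}) = 0.0573
P = 0.0573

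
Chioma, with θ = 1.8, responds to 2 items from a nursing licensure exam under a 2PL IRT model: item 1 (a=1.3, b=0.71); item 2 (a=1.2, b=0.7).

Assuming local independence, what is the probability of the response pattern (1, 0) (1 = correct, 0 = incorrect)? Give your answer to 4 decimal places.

0.1697

P(θ) = 1 / (1 + exp(−a(θ − b)))
P_1 = 1/(1+e^{-1.4170}) = 0.8049
P_2 = 1/(1+e^{-1.3200}) = 0.7892
L = P_1 × (1−P_2) = 0.8049 × 0.2108 = 0.16968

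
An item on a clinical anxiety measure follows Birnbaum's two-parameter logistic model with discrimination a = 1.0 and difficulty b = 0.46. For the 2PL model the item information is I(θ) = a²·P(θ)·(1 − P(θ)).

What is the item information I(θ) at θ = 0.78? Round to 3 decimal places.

P = 1/(1+e^{-0.3200}) = 0.5793
P(1−P) = 0.5793 × 0.4207 = 0.2437
I = a² × P(1−P) = 1.0² × 0.2437 = 0.24371

0.244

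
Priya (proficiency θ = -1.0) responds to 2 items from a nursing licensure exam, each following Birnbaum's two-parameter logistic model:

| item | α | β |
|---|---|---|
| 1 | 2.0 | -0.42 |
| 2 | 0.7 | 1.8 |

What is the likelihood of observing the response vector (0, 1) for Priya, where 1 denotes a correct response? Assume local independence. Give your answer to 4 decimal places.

0.0940

P(θ) = 1 / (1 + exp(−α(θ − β)))
P_1 = 1/(1+e^{1.1600}) = 0.2387
P_2 = 1/(1+e^{1.9600}) = 0.1235
L = (1−P_1) × P_2 = 0.7613 × 0.1235 = 0.09400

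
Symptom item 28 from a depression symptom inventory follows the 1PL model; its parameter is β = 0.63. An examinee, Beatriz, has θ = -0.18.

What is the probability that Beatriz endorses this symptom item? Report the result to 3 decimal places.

P(θ) = 1 / (1 + exp(−(θ − β)))
Exponent: (-0.18 − 0.63) = -0.8100
1/(1 + e^{0.8100}) = 0.3079
P = 0.3079

0.308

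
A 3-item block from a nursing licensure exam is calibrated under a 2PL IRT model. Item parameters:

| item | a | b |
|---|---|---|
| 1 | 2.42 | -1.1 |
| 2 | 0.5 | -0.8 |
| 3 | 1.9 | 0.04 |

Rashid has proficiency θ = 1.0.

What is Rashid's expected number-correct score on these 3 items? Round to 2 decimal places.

P(θ) = 1 / (1 + exp(−a(θ − b)))
P_1 = 1/(1+e^{-5.0820}) = 0.9938
P_2 = 1/(1+e^{-0.9000}) = 0.7109
P_3 = 1/(1+e^{-1.8240}) = 0.8610
E[score] = 0.9938 + 0.7109 + 0.8610 = 2.5658

2.57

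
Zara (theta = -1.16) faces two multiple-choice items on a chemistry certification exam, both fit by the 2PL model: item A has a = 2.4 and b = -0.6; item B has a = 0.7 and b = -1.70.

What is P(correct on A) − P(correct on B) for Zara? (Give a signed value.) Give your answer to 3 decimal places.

P(theta) = 1 / (1 + exp(−a(theta − b)))
P_A = 0.2069
P_B = 0.5934
P_A − P_B = -0.3865

-0.387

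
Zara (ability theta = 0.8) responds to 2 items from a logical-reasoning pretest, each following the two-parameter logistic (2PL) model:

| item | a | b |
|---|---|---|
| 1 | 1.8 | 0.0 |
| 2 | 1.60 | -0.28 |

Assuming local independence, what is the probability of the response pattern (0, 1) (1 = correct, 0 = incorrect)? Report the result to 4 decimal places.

P(theta) = 1 / (1 + exp(−a(theta − b)))
P_1 = 1/(1+e^{-1.4400}) = 0.8085
P_2 = 1/(1+e^{-1.7280}) = 0.8492
L = (1−P_1) × P_2 = 0.1915 × 0.8492 = 0.16265

0.1627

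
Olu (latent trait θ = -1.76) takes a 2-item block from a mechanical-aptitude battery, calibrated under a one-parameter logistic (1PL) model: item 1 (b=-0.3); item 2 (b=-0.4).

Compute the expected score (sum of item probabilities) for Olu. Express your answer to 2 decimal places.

P(θ) = 1 / (1 + exp(−(θ − b)))
P_1 = 1/(1+e^{1.4600}) = 0.1885
P_2 = 1/(1+e^{1.3600}) = 0.2042
E[score] = 0.1885 + 0.2042 = 0.3927

0.39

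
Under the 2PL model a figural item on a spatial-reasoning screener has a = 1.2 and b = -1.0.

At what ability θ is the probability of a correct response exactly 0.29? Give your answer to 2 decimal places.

P(θ) = 1 / (1 + exp(−a(θ − b)))
logit = ln(0.2900/0.7100) = -0.8954
θ = b + logit/(a) = -1.0 + (-0.8954)/1.2000 = -1.7462

-1.75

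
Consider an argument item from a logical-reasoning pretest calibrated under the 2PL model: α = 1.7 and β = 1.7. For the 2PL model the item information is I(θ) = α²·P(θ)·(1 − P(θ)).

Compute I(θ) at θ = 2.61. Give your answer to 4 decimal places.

P = 1/(1+e^{-1.5470}) = 0.8245
P(1−P) = 0.8245 × 0.1755 = 0.1447
I = α² × P(1−P) = 1.7² × 0.1447 = 0.41822

0.4182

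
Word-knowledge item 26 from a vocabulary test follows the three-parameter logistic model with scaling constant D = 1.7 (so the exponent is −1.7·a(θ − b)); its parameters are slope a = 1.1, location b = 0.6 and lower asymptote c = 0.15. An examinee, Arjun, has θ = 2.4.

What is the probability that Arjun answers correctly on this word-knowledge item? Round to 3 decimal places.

0.972

P(θ) = c + (1 − c) · 1 / (1 + exp(−D·a(θ − b)))
Exponent: 1.7 × 1.1 × (2.4 − 0.6) = 3.3660
1/(1 + e^{-3.3660}) = 0.9666
P = 0.15 + 0.85 × 0.9666 = 0.9716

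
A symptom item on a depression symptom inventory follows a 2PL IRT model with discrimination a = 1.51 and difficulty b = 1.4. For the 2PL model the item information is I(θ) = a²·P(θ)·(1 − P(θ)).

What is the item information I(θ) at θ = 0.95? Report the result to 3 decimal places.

0.509

P = 1/(1+e^{0.6795}) = 0.3364
P(1−P) = 0.3364 × 0.6636 = 0.2232
I = a² × P(1−P) = 1.51² × 0.2232 = 0.50898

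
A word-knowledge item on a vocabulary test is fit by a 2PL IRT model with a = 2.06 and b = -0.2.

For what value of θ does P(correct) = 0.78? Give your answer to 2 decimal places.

P(θ) = 1 / (1 + exp(−a(θ − b)))
logit = ln(0.7800/0.2200) = 1.2657
θ = b + logit/(a) = -0.2 + 1.2657/2.0600 = 0.4144

0.41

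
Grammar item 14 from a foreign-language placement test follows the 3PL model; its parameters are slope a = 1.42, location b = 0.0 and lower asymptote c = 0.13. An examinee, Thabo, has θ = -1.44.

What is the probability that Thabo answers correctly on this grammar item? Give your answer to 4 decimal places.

0.2297

P(θ) = c + (1 − c) · 1 / (1 + exp(−a(θ − b)))
Exponent: 1.42 × (-1.44 − 0.0) = -2.0448
1/(1 + e^{2.0448}) = 0.1146
P = 0.13 + 0.87 × 0.1146 = 0.2297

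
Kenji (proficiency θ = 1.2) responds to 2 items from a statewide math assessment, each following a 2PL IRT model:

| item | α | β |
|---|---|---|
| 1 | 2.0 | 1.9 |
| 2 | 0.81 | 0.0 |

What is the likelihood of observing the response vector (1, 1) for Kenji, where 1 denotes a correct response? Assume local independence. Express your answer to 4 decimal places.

0.1435

P(θ) = 1 / (1 + exp(−α(θ − β)))
P_1 = 1/(1+e^{1.4000}) = 0.1978
P_2 = 1/(1+e^{-0.9720}) = 0.7255
L = P_1 × P_2 = 0.1978 × 0.7255 = 0.14352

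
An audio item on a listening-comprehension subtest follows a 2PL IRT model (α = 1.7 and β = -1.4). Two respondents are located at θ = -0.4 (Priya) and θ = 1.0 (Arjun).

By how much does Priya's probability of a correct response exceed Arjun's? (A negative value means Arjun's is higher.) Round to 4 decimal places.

-0.1378

P(θ) = 1 / (1 + exp(−α(θ − β)))
P(Priya) = 0.8455  [exponent 1.7000]
P(Arjun) = 0.9834  [exponent 4.0800]
Difference = 0.8455 − 0.9834 = -0.1378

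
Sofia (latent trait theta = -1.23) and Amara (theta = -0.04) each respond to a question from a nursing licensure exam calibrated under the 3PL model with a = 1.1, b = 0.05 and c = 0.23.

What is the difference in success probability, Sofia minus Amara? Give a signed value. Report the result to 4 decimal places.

P(theta) = c + (1 − c) · 1 / (1 + exp(−a(theta − b)))
P(Sofia) = 0.3813  [exponent -1.4080]
P(Amara) = 0.5960  [exponent -0.0990]
Difference = 0.3813 − 0.5960 = -0.2146

-0.2146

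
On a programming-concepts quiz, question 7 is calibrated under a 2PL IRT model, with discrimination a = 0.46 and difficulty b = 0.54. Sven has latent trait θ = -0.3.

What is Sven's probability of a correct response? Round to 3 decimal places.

P(θ) = 1 / (1 + exp(−a(θ − b)))
Exponent: 0.46 × (-0.3 − 0.54) = -0.3864
1/(1 + e^{0.3864}) = 0.4046

0.405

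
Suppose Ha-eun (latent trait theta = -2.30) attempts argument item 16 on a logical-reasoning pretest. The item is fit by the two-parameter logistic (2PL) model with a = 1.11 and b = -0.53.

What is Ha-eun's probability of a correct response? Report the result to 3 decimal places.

P(theta) = 1 / (1 + exp(−a(theta − b)))
Exponent: 1.11 × (-2.30 − (-0.53)) = -1.9647
1/(1 + e^{1.9647}) = 0.1230

0.123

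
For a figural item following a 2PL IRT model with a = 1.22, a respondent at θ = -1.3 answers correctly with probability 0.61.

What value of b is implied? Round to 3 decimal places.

-1.667

P(θ) = 1 / (1 + exp(−a(θ − b)))
logit(0.61) = ln(0.61/0.39) = 0.4473
b = θ − logit/(a) = -1.3 − 0.4473/1.2200 = -1.6666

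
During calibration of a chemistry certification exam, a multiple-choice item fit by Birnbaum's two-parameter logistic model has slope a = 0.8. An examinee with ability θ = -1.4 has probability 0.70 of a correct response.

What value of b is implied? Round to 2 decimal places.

P(θ) = 1 / (1 + exp(−a(θ − b)))
logit(0.70) = ln(0.70/0.30) = 0.8473
b = θ − logit/(a) = -1.4 − 0.8473/0.8000 = -2.4591

-2.46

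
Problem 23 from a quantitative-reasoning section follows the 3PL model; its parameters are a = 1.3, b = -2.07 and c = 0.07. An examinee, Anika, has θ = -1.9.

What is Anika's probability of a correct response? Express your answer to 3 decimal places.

P(θ) = c + (1 − c) · 1 / (1 + exp(−a(θ − b)))
Exponent: 1.3 × (-1.9 − (-2.07)) = 0.2210
1/(1 + e^{-0.2210}) = 0.5550
P = 0.07 + 0.93 × 0.5550 = 0.5862

0.586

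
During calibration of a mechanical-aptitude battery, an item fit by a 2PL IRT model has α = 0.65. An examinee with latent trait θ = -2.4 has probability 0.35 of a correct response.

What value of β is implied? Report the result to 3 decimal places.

-1.448

P(θ) = 1 / (1 + exp(−α(θ − β)))
logit(0.35) = ln(0.35/0.65) = -0.6190
β = θ − logit/(α) = -2.4 − (-0.6190)/0.6500 = -1.4476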